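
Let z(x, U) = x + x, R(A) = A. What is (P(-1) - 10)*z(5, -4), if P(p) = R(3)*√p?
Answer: -100 + 30*I ≈ -100.0 + 30.0*I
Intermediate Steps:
z(x, U) = 2*x
P(p) = 3*√p
(P(-1) - 10)*z(5, -4) = (3*√(-1) - 10)*(2*5) = (3*I - 10)*10 = (-10 + 3*I)*10 = -100 + 30*I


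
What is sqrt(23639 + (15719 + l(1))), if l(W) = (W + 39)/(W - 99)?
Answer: sqrt(1928522)/7 ≈ 198.39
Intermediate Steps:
l(W) = (39 + W)/(-99 + W)
sqrt(23639 + (15719 + l(1))) = sqrt(23639 + (15719 + (39 + 1)/(-99 + 1))) = sqrt(23639 + (15719 + 40/(-98))) = sqrt(23639 + (15719 - 1/98*40)) = sqrt(23639 + (15719 - 20/49)) = sqrt(23639 + 770211/49) = sqrt(1928522/49) = sqrt(1928522)/7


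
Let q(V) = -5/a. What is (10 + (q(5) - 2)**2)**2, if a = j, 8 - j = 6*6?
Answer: 109014481/614656 ≈ 177.36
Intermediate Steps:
j = -28 (j = 8 - 6*6 = 8 - 1*36 = 8 - 36 = -28)
a = -28
q(V) = 5/28 (q(V) = -5/(-28) = -5*(-1/28) = 5/28)
(10 + (q(5) - 2)**2)**2 = (10 + (5/28 - 2)**2)**2 = (10 + (-51/28)**2)**2 = (10 + 2601/784)**2 = (10441/784)**2 = 109014481/614656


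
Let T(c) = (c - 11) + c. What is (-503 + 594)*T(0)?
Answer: -1001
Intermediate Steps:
T(c) = -11 + 2*c (T(c) = (-11 + c) + c = -11 + 2*c)
(-503 + 594)*T(0) = (-503 + 594)*(-11 + 2*0) = 91*(-11 + 0) = 91*(-11) = -1001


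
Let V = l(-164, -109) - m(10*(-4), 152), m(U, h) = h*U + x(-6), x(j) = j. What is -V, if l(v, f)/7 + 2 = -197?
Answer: -4693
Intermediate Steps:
l(v, f) = -1393 (l(v, f) = -14 + 7*(-197) = -14 - 1379 = -1393)
m(U, h) = -6 + U*h (m(U, h) = h*U - 6 = U*h - 6 = -6 + U*h)
V = 4693 (V = -1393 - (-6 + (10*(-4))*152) = -1393 - (-6 - 40*152) = -1393 - (-6 - 6080) = -1393 - 1*(-6086) = -1393 + 6086 = 4693)
-V = -1*4693 = -4693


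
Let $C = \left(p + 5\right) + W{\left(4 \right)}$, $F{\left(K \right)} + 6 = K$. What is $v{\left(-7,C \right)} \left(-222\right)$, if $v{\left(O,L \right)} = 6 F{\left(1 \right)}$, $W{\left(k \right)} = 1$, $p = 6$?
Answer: $6660$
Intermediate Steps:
$F{\left(K \right)} = -6 + K$
$C = 12$ ($C = \left(6 + 5\right) + 1 = 11 + 1 = 12$)
$v{\left(O,L \right)} = -30$ ($v{\left(O,L \right)} = 6 \left(-6 + 1\right) = 6 \left(-5\right) = -30$)
$v{\left(-7,C \right)} \left(-222\right) = \left(-30\right) \left(-222\right) = 6660$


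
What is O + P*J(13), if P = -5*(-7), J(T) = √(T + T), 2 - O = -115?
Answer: 117 + 35*√26 ≈ 295.47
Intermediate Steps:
O = 117 (O = 2 - 1*(-115) = 2 + 115 = 117)
J(T) = √2*√T (J(T) = √(2*T) = √2*√T)
P = 35
O + P*J(13) = 117 + 35*(√2*√13) = 117 + 35*√26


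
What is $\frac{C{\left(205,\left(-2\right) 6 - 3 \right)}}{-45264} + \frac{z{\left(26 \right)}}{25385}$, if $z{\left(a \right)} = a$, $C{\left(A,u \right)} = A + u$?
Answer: $- \frac{1823143}{574513320} \approx -0.0031734$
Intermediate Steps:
$\frac{C{\left(205,\left(-2\right) 6 - 3 \right)}}{-45264} + \frac{z{\left(26 \right)}}{25385} = \frac{205 - 15}{-45264} + \frac{26}{25385} = \left(205 - 15\right) \left(- \frac{1}{45264}\right) + 26 \cdot \frac{1}{25385} = \left(205 - 15\right) \left(- \frac{1}{45264}\right) + \frac{26}{25385} = 190 \left(- \frac{1}{45264}\right) + \frac{26}{25385} = - \frac{95}{22632} + \frac{26}{25385} = - \frac{1823143}{574513320}$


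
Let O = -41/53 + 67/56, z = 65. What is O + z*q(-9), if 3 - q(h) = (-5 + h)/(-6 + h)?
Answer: 1199869/8904 ≈ 134.76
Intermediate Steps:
q(h) = 3 - (-5 + h)/(-6 + h)
O = 1255/2968 (O = -41*1/53 + 67*(1/56) = -41/53 + 67/56 = 1255/2968 ≈ 0.42284)
O + z*q(-9) = 1255/2968 + 65*((-13 + 2*(-9))/(-6 - 9)) = 1255/2968 + 65*((-13 - 18)/(-15)) = 1255/2968 + 65*(-1/15*(-31)) = 1255/2968 + 65*(31/15) = 1255/2968 + 403/3 = 1199869/8904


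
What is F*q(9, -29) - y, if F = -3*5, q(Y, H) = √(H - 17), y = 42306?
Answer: -42306 - 15*I*√46 ≈ -42306.0 - 101.73*I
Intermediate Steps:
q(Y, H) = √(-17 + H)
F = -15
F*q(9, -29) - y = -15*√(-17 - 29) - 1*42306 = -15*I*√46 - 42306 = -42306 - 15*I*√46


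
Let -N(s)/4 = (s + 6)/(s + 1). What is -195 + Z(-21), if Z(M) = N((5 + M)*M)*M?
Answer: -36987/337 ≈ -109.75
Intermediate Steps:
N(s) = -4*(6 + s)/(1 + s) (N(s) = -4*(s + 6)/(s + 1) = -4*(6 + s)/(1 + s))
Z(M) = 4*M*(-6 - M*(5 + M))/(1 + M*(5 + M)) (Z(M) = (4*(-6 - (5 + M)*M)/(1 + (5 + M)*M))*M = (4*(-6 - M*(5 + M))/(1 + M*(5 + M)))*M = 4*M*(-6 - M*(5 + M))/(1 + M*(5 + M)))
-195 + Z(-21) = -195 - 4*(-21)*(6 - 21*(5 - 21))/(1 - 21*(5 - 21)) = -195 - 4*(-21)*(6 - 21*(-16))/(1 - 21*(-16)) = -195 - 4*(-21)*(6 + 336)/(1 + 336) = -195 - 4*(-21)*342/337 = -195 - 4*(-21)*1/337*342 = -195 + 28728/337 = -36987/337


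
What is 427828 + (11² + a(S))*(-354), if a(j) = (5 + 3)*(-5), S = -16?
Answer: 399154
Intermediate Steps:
a(j) = -40 (a(j) = 8*(-5) = -40)
427828 + (11² + a(S))*(-354) = 427828 + (11² - 40)*(-354) = 427828 + (121 - 40)*(-354) = 427828 + 81*(-354) = 427828 - 28674 = 399154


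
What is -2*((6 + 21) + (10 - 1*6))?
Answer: -62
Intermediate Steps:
-2*((6 + 21) + (10 - 1*6)) = -2*(27 + (10 - 6)) = -2*(27 + 4) = -2*31 = -62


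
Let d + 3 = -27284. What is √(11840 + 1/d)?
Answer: √8815831541673/27287 ≈ 108.81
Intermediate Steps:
d = -27287 (d = -3 - 27284 = -27287)
√(11840 + 1/d) = √(11840 + 1/(-27287)) = √(11840 - 1/27287) = √(323078079/27287) = √8815831541673/27287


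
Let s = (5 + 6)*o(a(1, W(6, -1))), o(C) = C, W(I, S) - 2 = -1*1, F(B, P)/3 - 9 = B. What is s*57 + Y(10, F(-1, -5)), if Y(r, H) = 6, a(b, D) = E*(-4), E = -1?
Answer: 2514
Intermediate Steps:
F(B, P) = 27 + 3*B
W(I, S) = 1 (W(I, S) = 2 - 1*1 = 2 - 1 = 1)
a(b, D) = 4 (a(b, D) = -1*(-4) = 4)
s = 44 (s = (5 + 6)*4 = 11*4 = 44)
s*57 + Y(10, F(-1, -5)) = 44*57 + 6 = 2508 + 6 = 2514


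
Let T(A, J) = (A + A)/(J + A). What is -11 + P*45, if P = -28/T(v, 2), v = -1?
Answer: 619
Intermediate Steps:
T(A, J) = 2*A/(A + J) (T(A, J) = (2*A)/(A + J) = 2*A/(A + J))
P = 14 (P = -28/(2*(-1)/(-1 + 2)) = -28/(2*(-1)/1) = -28/(2*(-1)*1) = -28/(-2) = -28*(-½) = 14)
-11 + P*45 = -11 + 14*45 = -11 + 630 = 619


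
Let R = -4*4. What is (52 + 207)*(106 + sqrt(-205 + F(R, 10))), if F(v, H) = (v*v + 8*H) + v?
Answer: 27454 + 259*sqrt(115) ≈ 30231.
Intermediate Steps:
R = -16
F(v, H) = v + v**2 + 8*H (F(v, H) = (v**2 + 8*H) + v = v + v**2 + 8*H)
(52 + 207)*(106 + sqrt(-205 + F(R, 10))) = (52 + 207)*(106 + sqrt(-205 + (-16 + (-16)**2 + 8*10))) = 259*(106 + sqrt(-205 + (-16 + 256 + 80))) = 259*(106 + sqrt(-205 + 320)) = 259*(106 + sqrt(115)) = 27454 + 259*sqrt(115)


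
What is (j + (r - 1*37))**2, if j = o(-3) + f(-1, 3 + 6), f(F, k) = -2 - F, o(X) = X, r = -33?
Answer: 5476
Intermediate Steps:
j = -4 (j = -3 + (-2 - 1*(-1)) = -3 + (-2 + 1) = -3 - 1 = -4)
(j + (r - 1*37))**2 = (-4 + (-33 - 1*37))**2 = (-4 + (-33 - 37))**2 = (-4 - 70)**2 = (-74)**2 = 5476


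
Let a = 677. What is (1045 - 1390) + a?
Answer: 332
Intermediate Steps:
(1045 - 1390) + a = (1045 - 1390) + 677 = -345 + 677 = 332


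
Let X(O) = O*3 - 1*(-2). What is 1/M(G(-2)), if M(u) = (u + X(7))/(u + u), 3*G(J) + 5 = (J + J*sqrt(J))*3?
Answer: (-11*I + 6*sqrt(2))/(3*sqrt(2) + 29*I) ≈ -0.32945 - 0.34079*I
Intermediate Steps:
X(O) = 2 + 3*O (X(O) = 3*O + 2 = 2 + 3*O)
G(J) = -5/3 + J + J**(3/2) (G(J) = -5/3 + ((J + J*sqrt(J))*3)/3 = -5/3 + ((J + J**(3/2))*3)/3 = -5/3 + (3*J + 3*J**(3/2))/3 = -5/3 + (J + J**(3/2)) = -5/3 + J + J**(3/2))
M(u) = (23 + u)/(2*u) (M(u) = (u + (2 + 3*7))/(u + u) = (u + (2 + 21))/((2*u)) = (u + 23)*(1/(2*u)) = (23 + u)*(1/(2*u)) = (23 + u)/(2*u))
1/M(G(-2)) = 1/((23 + (-5/3 - 2 + (-2)**(3/2)))/(2*(-5/3 - 2 + (-2)**(3/2)))) = 1/((23 + (-5/3 - 2 - 2*I*sqrt(2)))/(2*(-5/3 - 2 - 2*I*sqrt(2)))) = 1/((23 + (-11/3 - 2*I*sqrt(2)))/(2*(-11/3 - 2*I*sqrt(2)))) = 1/((58/3 - 2*I*sqrt(2))/(2*(-11/3 - 2*I*sqrt(2)))) = 2*(-11/3 - 2*I*sqrt(2))/(58/3 - 2*I*sqrt(2))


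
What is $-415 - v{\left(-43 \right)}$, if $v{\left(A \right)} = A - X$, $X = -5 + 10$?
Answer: $-367$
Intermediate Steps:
$X = 5$
$v{\left(A \right)} = -5 + A$ ($v{\left(A \right)} = A - 5 = -5 + A$)
$-415 - v{\left(-43 \right)} = -415 - \left(-5 - 43\right) = -415 - -48 = -415 + 48 = -367$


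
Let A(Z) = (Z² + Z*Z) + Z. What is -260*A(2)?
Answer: -2600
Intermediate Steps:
A(Z) = Z + 2*Z² (A(Z) = (Z² + Z²) + Z = 2*Z² + Z = Z + 2*Z²)
-260*A(2) = -520*(1 + 2*2) = -520*(1 + 4) = -520*5 = -260*10 = -2600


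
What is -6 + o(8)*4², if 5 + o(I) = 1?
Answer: -70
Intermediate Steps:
o(I) = -4 (o(I) = -5 + 1 = -4)
-6 + o(8)*4² = -6 - 4*4² = -6 - 4*16 = -6 - 64 = -70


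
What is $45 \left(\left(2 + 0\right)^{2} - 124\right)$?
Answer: $-5400$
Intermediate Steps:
$45 \left(\left(2 + 0\right)^{2} - 124\right) = 45 \left(2^{2} - 124\right) = 45 \left(4 - 124\right) = 45 \left(-120\right) = -5400$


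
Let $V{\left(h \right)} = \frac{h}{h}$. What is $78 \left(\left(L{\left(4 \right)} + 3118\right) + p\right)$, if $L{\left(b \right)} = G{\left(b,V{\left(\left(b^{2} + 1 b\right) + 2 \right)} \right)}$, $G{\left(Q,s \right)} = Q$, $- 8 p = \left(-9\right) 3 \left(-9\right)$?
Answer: $\frac{964587}{4} \approx 2.4115 \cdot 10^{5}$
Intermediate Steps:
$V{\left(h \right)} = 1$
$p = - \frac{243}{8}$ ($p = - \frac{\left(-9\right) 3 \left(-9\right)}{8} = - \frac{\left(-27\right) \left(-9\right)}{8} = \left(- \frac{1}{8}\right) 243 = - \frac{243}{8} \approx -30.375$)
$L{\left(b \right)} = b$
$78 \left(\left(L{\left(4 \right)} + 3118\right) + p\right) = 78 \left(\left(4 + 3118\right) - \frac{243}{8}\right) = 78 \left(3122 - \frac{243}{8}\right) = 78 \cdot \frac{24733}{8} = \frac{964587}{4}$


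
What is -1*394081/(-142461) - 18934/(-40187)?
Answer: 18534289721/5725080207 ≈ 3.2374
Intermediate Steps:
-1*394081/(-142461) - 18934/(-40187) = -394081*(-1/142461) - 18934*(-1/40187) = 394081/142461 + 18934/40187 = 18534289721/5725080207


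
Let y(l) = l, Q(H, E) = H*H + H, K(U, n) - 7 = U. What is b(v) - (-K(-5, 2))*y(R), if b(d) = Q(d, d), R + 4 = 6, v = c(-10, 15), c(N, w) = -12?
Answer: 136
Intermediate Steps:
v = -12
K(U, n) = 7 + U
R = 2 (R = -4 + 6 = 2)
Q(H, E) = H + H**2 (Q(H, E) = H**2 + H = H + H**2)
b(d) = d*(1 + d)
b(v) - (-K(-5, 2))*y(R) = -12*(1 - 12) - (-(7 - 5))*2 = -12*(-11) - (-1*2)*2 = 132 - (-2)*2 = 132 - 1*(-4) = 132 + 4 = 136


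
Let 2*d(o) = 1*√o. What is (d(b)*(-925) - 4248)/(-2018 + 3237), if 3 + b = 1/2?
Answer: -4248/1219 - 925*I*√10/4876 ≈ -3.4848 - 0.5999*I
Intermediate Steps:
b = -5/2 (b = -3 + 1/2 = -3 + ½ = -5/2 ≈ -2.5000)
d(o) = √o/2 (d(o) = (1*√o)/2 = √o/2)
(d(b)*(-925) - 4248)/(-2018 + 3237) = ((√(-5/2)/2)*(-925) - 4248)/(-2018 + 3237) = (((I*√10/2)/2)*(-925) - 4248)/1219 = ((I*√10/4)*(-925) - 4248)*(1/1219) = (-925*I*√10/4 - 4248)*(1/1219) = (-4248 - 925*I*√10/4)*(1/1219) = -4248/1219 - 925*I*√10/4876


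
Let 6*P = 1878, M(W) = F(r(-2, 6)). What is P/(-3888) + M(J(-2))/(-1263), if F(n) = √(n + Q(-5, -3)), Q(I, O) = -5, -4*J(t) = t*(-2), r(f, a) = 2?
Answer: -313/3888 - I*√3/1263 ≈ -0.080504 - 0.0013714*I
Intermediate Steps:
J(t) = t/2 (J(t) = -t*(-2)/4 = -(-1)*t/2 = t/2)
F(n) = √(-5 + n) (F(n) = √(n - 5) = √(-5 + n))
M(W) = I*√3 (M(W) = √(-5 + 2) = √(-3) = I*√3)
P = 313 (P = (⅙)*1878 = 313)
P/(-3888) + M(J(-2))/(-1263) = 313/(-3888) + (I*√3)/(-1263) = 313*(-1/3888) + (I*√3)*(-1/1263) = -313/3888 - I*√3/1263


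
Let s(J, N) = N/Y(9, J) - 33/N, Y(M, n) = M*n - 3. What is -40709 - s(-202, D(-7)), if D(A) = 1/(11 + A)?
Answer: -295562867/7284 ≈ -40577.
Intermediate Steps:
Y(M, n) = -3 + M*n
s(J, N) = -33/N + N/(-3 + 9*J) (s(J, N) = N/(-3 + 9*J) - 33/N = -33/N + N/(-3 + 9*J))
-40709 - s(-202, D(-7)) = -40709 - (-33/(1/(11 - 7)) + 1/((11 - 7)*(-3 + 9*(-202)))) = -40709 - (-33/(1/4) + 1/(4*(-3 - 1818))) = -40709 - (-33/¼ + (¼)/(-1821)) = -40709 - (-33*4 + (¼)*(-1/1821)) = -40709 - (-132 - 1/7284) = -40709 - 1*(-961489/7284) = -40709 + 961489/7284 = -295562867/7284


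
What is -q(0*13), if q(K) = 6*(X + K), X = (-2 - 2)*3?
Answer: 72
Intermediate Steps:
X = -12 (X = -4*3 = -12)
q(K) = -72 + 6*K (q(K) = 6*(-12 + K) = -72 + 6*K)
-q(0*13) = -(-72 + 6*(0*13)) = -(-72 + 6*0) = -(-72 + 0) = -1*(-72) = 72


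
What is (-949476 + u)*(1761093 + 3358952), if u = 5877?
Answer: -4831269341955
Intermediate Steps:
(-949476 + u)*(1761093 + 3358952) = (-949476 + 5877)*(1761093 + 3358952) = -943599*5120045 = -4831269341955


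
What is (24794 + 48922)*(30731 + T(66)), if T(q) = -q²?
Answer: 1944259500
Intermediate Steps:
(24794 + 48922)*(30731 + T(66)) = (24794 + 48922)*(30731 - 1*66²) = 73716*(30731 - 1*4356) = 73716*(30731 - 4356) = 73716*26375 = 1944259500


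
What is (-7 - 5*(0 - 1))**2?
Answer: 4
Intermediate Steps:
(-7 - 5*(0 - 1))**2 = (-7 - 5*(-1))**2 = (-7 + 5)**2 = (-2)**2 = 4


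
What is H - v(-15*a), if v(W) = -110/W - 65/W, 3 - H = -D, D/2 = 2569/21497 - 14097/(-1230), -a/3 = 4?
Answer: 614945929/22663980 ≈ 27.133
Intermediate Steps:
a = -12 (a = -3*4 = -12)
D = 14581099/629555 (D = 2*(2569/21497 - 14097/(-1230)) = 2*(2569*(1/21497) - 14097*(-1/1230)) = 2*(367/3071 + 4699/410) = 2*(14581099/1259110) = 14581099/629555 ≈ 23.161)
H = 16469764/629555 (H = 3 - (-1)*14581099/629555 = 3 - 1*(-14581099/629555) = 3 + 14581099/629555 = 16469764/629555 ≈ 26.161)
v(W) = -175/W
H - v(-15*a) = 16469764/629555 - (-175)/((-15*(-12))) = 16469764/629555 - (-175)/180 = 16469764/629555 - 1*(-35/36) = 16469764/629555 + 35/36 = 614945929/22663980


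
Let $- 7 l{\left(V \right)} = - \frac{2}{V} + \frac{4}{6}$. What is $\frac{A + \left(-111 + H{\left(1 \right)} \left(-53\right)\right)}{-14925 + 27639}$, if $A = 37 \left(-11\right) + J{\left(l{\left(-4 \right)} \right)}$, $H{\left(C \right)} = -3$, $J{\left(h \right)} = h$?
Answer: $- \frac{2155}{76284} \approx -0.02825$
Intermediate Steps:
$l{\left(V \right)} = - \frac{2}{21} + \frac{2}{7 V}$ ($l{\left(V \right)} = - \frac{- \frac{2}{V} + \frac{4}{6}}{7} = - \frac{- \frac{2}{V} + 4 \cdot \frac{1}{6}}{7} = - \frac{- \frac{2}{V} + \frac{2}{3}}{7} = - \frac{\frac{2}{3} - \frac{2}{V}}{7} = - \frac{2}{21} + \frac{2}{7 V}$)
$A = - \frac{2443}{6}$ ($A = 37 \left(-11\right) + \frac{2 \left(3 - -4\right)}{21 \left(-4\right)} = -407 + \frac{2}{21} \left(- \frac{1}{4}\right) \left(3 + 4\right) = -407 + \frac{2}{21} \left(- \frac{1}{4}\right) 7 = -407 - \frac{1}{6} = - \frac{2443}{6} \approx -407.17$)
$\frac{A + \left(-111 + H{\left(1 \right)} \left(-53\right)\right)}{-14925 + 27639} = \frac{- \frac{2443}{6} - -48}{-14925 + 27639} = \frac{- \frac{2443}{6} + \left(-111 + 159\right)}{12714} = \left(- \frac{2443}{6} + 48\right) \frac{1}{12714} = \left(- \frac{2155}{6}\right) \frac{1}{12714} = - \frac{2155}{76284}$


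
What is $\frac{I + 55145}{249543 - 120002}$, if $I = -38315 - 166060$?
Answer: $- \frac{149230}{129541} \approx -1.152$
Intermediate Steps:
$I = -204375$ ($I = -38315 - 166060 = -204375$)
$\frac{I + 55145}{249543 - 120002} = \frac{-204375 + 55145}{249543 - 120002} = - \frac{149230}{129541}$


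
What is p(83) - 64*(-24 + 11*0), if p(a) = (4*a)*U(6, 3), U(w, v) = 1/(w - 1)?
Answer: 8012/5 ≈ 1602.4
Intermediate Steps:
U(w, v) = 1/(-1 + w)
p(a) = 4*a/5 (p(a) = (4*a)/(-1 + 6) = (4*a)/5 = (4*a)*(1/5) = 4*a/5)
p(83) - 64*(-24 + 11*0) = (4/5)*83 - 64*(-24 + 11*0) = 332/5 - 64*(-24 + 0) = 332/5 - 64*(-24) = 332/5 + 1536 = 8012/5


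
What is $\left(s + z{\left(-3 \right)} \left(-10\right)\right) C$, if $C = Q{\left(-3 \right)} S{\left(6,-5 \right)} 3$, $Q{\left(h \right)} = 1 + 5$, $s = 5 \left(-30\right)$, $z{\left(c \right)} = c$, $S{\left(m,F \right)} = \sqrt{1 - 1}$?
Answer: $0$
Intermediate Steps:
$S{\left(m,F \right)} = 0$ ($S{\left(m,F \right)} = \sqrt{0} = 0$)
$s = -150$
$Q{\left(h \right)} = 6$
$C = 0$ ($C = 6 \cdot 0 \cdot 3 = 0 \cdot 3 = 0$)
$\left(s + z{\left(-3 \right)} \left(-10\right)\right) C = \left(-150 - -30\right) 0 = \left(-150 + 30\right) 0 = \left(-120\right) 0 = 0$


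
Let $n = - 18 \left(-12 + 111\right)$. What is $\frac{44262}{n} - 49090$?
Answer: $- \frac{4862369}{99} \approx -49115.0$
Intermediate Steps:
$n = -1782$ ($n = \left(-18\right) 99 = -1782$)
$\frac{44262}{n} - 49090 = \frac{44262}{-1782} - 49090 = 44262 \left(- \frac{1}{1782}\right) - 49090 = - \frac{2459}{99} - 49090 = - \frac{4862369}{99}$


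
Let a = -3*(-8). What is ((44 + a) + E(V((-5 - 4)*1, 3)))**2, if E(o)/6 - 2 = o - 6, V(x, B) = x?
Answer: 100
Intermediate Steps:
a = 24
E(o) = -24 + 6*o (E(o) = 12 + 6*(o - 6) = 12 + 6*(-6 + o) = 12 + (-36 + 6*o) = -24 + 6*o)
((44 + a) + E(V((-5 - 4)*1, 3)))**2 = ((44 + 24) + (-24 + 6*((-5 - 4)*1)))**2 = (68 + (-24 + 6*(-9*1)))**2 = (68 + (-24 + 6*(-9)))**2 = (68 + (-24 - 54))**2 = (68 - 78)**2 = (-10)**2 = 100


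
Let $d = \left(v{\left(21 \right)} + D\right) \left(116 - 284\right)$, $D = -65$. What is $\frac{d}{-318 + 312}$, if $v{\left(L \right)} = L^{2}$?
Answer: $10528$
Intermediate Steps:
$d = -63168$ ($d = \left(21^{2} - 65\right) \left(116 - 284\right) = \left(441 - 65\right) \left(-168\right) = 376 \left(-168\right) = -63168$)
$\frac{d}{-318 + 312} = - \frac{63168}{-318 + 312} = - \frac{63168}{-6} = \left(-63168\right) \left(- \frac{1}{6}\right) = 10528$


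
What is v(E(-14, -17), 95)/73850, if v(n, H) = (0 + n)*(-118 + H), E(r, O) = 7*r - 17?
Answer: 529/14770 ≈ 0.035816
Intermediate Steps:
E(r, O) = -17 + 7*r
v(n, H) = n*(-118 + H)
v(E(-14, -17), 95)/73850 = ((-17 + 7*(-14))*(-118 + 95))/73850 = ((-17 - 98)*(-23))*(1/73850) = -115*(-23)*(1/73850) = 2645*(1/73850) = 529/14770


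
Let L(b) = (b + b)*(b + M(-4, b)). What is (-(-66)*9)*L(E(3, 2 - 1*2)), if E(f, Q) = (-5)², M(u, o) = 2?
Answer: 801900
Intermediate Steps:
E(f, Q) = 25
L(b) = 2*b*(2 + b) (L(b) = (b + b)*(b + 2) = (2*b)*(2 + b) = 2*b*(2 + b))
(-(-66)*9)*L(E(3, 2 - 1*2)) = (-(-66)*9)*(2*25*(2 + 25)) = (-33*(-18))*(2*25*27) = 594*1350 = 801900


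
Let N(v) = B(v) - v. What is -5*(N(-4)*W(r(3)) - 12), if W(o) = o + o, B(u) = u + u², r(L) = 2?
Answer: -260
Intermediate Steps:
W(o) = 2*o
N(v) = -v + v*(1 + v) (N(v) = v*(1 + v) - v = -v + v*(1 + v))
-5*(N(-4)*W(r(3)) - 12) = -5*((-4)²*(2*2) - 12) = -5*(16*4 - 12) = -5*(64 - 12) = -5*52 = -260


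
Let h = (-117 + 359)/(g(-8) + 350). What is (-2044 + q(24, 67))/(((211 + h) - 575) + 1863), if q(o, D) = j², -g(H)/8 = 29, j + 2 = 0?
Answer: -60180/44281 ≈ -1.3590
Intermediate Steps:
j = -2 (j = -2 + 0 = -2)
g(H) = -232 (g(H) = -8*29 = -232)
q(o, D) = 4 (q(o, D) = (-2)² = 4)
h = 121/59 (h = (-117 + 359)/(-232 + 350) = 242/118 = 242*(1/118) = 121/59 ≈ 2.0508)
(-2044 + q(24, 67))/(((211 + h) - 575) + 1863) = (-2044 + 4)/(((211 + 121/59) - 575) + 1863) = -2040/((12570/59 - 575) + 1863) = -2040/(-21355/59 + 1863) = -2040/88562/59 = -2040*59/88562 = -60180/44281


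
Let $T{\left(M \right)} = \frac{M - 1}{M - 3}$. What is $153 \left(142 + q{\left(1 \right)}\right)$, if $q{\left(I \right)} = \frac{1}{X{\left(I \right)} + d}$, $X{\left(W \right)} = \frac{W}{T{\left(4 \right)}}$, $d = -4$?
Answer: $\frac{238527}{11} \approx 21684.0$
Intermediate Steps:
$T{\left(M \right)} = \frac{-1 + M}{-3 + M}$
$X{\left(W \right)} = \frac{W}{3}$ ($X{\left(W \right)} = \frac{W}{\frac{1}{-3 + 4} \left(-1 + 4\right)} = \frac{W}{1^{-1} \cdot 3} = \frac{W}{1 \cdot 3} = \frac{W}{3}$)
$q{\left(I \right)} = \frac{1}{-4 + \frac{I}{3}}$ ($q{\left(I \right)} = \frac{1}{\frac{I}{3} - 4} = \frac{1}{-4 + \frac{I}{3}}$)
$153 \left(142 + q{\left(1 \right)}\right) = 153 \left(142 + \frac{3}{-12 + 1}\right) = 153 \left(142 + \frac{3}{-11}\right) = 153 \left(142 + 3 \left(- \frac{1}{11}\right)\right) = 153 \left(142 - \frac{3}{11}\right) = 153 \cdot \frac{1559}{11} = \frac{238527}{11}$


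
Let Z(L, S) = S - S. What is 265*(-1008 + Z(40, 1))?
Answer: -267120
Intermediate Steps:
Z(L, S) = 0
265*(-1008 + Z(40, 1)) = 265*(-1008 + 0) = 265*(-1008) = -267120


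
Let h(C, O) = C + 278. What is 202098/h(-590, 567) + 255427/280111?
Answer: -724745893/1120444 ≈ -646.84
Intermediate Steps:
h(C, O) = 278 + C
202098/h(-590, 567) + 255427/280111 = 202098/(278 - 590) + 255427/280111 = 202098/(-312) + 255427*(1/280111) = 202098*(-1/312) + 255427/280111 = -2591/4 + 255427/280111 = -724745893/1120444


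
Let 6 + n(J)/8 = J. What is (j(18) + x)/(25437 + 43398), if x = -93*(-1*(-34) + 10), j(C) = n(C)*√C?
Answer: -1364/22945 + 96*√2/22945 ≈ -0.053530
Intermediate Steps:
n(J) = -48 + 8*J
j(C) = √C*(-48 + 8*C) (j(C) = (-48 + 8*C)*√C = √C*(-48 + 8*C))
x = -4092 (x = -93*(34 + 10) = -93*44 = -4092)
(j(18) + x)/(25437 + 43398) = (8*√18*(-6 + 18) - 4092)/(25437 + 43398) = (8*(3*√2)*12 - 4092)/68835 = (288*√2 - 4092)*(1/68835) = (-4092 + 288*√2)*(1/68835) = -1364/22945 + 96*√2/22945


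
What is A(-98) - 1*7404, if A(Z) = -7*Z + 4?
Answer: -6714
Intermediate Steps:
A(Z) = 4 - 7*Z
A(-98) - 1*7404 = (4 - 7*(-98)) - 1*7404 = (4 + 686) - 7404 = 690 - 7404 = -6714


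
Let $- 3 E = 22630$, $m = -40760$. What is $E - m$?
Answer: $\frac{99650}{3} \approx 33217.0$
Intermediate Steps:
$E = - \frac{22630}{3}$ ($E = \left(- \frac{1}{3}\right) 22630 = - \frac{22630}{3} \approx -7543.3$)
$E - m = - \frac{22630}{3} - -40760 = - \frac{22630}{3} + 40760 = \frac{99650}{3}$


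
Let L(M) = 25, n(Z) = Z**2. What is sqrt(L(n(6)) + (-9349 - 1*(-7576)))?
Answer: 2*I*sqrt(437) ≈ 41.809*I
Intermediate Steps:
sqrt(L(n(6)) + (-9349 - 1*(-7576))) = sqrt(25 + (-9349 - 1*(-7576))) = sqrt(25 + (-9349 + 7576)) = sqrt(25 - 1773) = sqrt(-1748) = 2*I*sqrt(437)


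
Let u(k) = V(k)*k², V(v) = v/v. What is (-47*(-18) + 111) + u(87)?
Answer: 8526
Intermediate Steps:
V(v) = 1
u(k) = k² (u(k) = 1*k² = k²)
(-47*(-18) + 111) + u(87) = (-47*(-18) + 111) + 87² = (846 + 111) + 7569 = 957 + 7569 = 8526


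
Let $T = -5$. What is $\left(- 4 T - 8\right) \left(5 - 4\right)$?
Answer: $12$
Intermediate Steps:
$\left(- 4 T - 8\right) \left(5 - 4\right) = \left(\left(-4\right) \left(-5\right) - 8\right) \left(5 - 4\right) = \left(20 - 8\right) 1 = 12 \cdot 1 = 12$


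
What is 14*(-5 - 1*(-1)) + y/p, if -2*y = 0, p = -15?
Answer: -56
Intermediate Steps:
y = 0 (y = -½*0 = 0)
14*(-5 - 1*(-1)) + y/p = 14*(-5 - 1*(-1)) + 0/(-15) = 14*(-5 + 1) + 0*(-1/15) = 14*(-4) + 0 = -56 + 0 = -56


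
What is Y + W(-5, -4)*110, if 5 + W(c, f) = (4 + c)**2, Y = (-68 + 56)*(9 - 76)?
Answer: 364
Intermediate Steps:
Y = 804 (Y = -12*(-67) = 804)
W(c, f) = -5 + (4 + c)**2
Y + W(-5, -4)*110 = 804 + (-5 + (4 - 5)**2)*110 = 804 + (-5 + (-1)**2)*110 = 804 + (-5 + 1)*110 = 804 - 4*110 = 804 - 440 = 364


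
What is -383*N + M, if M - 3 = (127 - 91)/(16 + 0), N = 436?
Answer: -667931/4 ≈ -1.6698e+5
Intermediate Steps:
M = 21/4 (M = 3 + (127 - 91)/(16 + 0) = 3 + 36/16 = 3 + 36*(1/16) = 3 + 9/4 = 21/4 ≈ 5.2500)
-383*N + M = -383*436 + 21/4 = -166988 + 21/4 = -667931/4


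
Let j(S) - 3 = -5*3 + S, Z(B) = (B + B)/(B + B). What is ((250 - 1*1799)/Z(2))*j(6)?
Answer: 9294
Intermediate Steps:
Z(B) = 1 (Z(B) = (2*B)/((2*B)) = (2*B)*(1/(2*B)) = 1)
j(S) = -12 + S (j(S) = 3 + (-5*3 + S) = 3 + (-15 + S) = -12 + S)
((250 - 1*1799)/Z(2))*j(6) = ((250 - 1*1799)/1)*(-12 + 6) = ((250 - 1799)*1)*(-6) = -1549*1*(-6) = -1549*(-6) = 9294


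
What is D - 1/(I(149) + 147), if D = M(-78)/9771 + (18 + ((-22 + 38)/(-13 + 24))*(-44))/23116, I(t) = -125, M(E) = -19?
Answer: -30677147/621132699 ≈ -0.049389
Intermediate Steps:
D = -444335/112933218 (D = -19/9771 + (18 + ((-22 + 38)/(-13 + 24))*(-44))/23116 = -19*1/9771 + (18 + (16/11)*(-44))*(1/23116) = -19/9771 + (18 + (16*(1/11))*(-44))*(1/23116) = -19/9771 + (18 + (16/11)*(-44))*(1/23116) = -19/9771 + (18 - 64)*(1/23116) = -19/9771 - 46*1/23116 = -19/9771 - 23/11558 = -444335/112933218 ≈ -0.0039345)
D - 1/(I(149) + 147) = -444335/112933218 - 1/(-125 + 147) = -444335/112933218 - 1/22 = -30677147/621132699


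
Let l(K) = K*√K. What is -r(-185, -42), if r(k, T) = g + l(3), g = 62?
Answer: -62 - 3*√3 ≈ -67.196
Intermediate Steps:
l(K) = K^(3/2)
r(k, T) = 62 + 3*√3 (r(k, T) = 62 + 3^(3/2) = 62 + 3*√3)
-r(-185, -42) = -(62 + 3*√3) = -62 - 3*√3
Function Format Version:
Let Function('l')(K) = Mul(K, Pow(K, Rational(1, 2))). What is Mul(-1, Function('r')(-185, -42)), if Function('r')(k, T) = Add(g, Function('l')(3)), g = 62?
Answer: Add(-62, Mul(-3, Pow(3, Rational(1, 2)))) ≈ -67.196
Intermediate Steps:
Function('l')(K) = Pow(K, Rational(3, 2))
Function('r')(k, T) = Add(62, Mul(3, Pow(3, Rational(1, 2)))) (Function('r')(k, T) = Add(62, Pow(3, Rational(3, 2))) = Add(62, Mul(3, Pow(3, Rational(1, 2)))))
Mul(-1, Function('r')(-185, -42)) = Mul(-1, Add(62, Mul(3, Pow(3, Rational(1, 2))))) = Add(-62, Mul(-3, Pow(3, Rational(1, 2))))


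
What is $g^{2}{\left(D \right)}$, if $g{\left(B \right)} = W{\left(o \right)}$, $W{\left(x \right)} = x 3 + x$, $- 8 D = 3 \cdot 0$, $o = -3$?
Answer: $144$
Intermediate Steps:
$D = 0$ ($D = - \frac{3 \cdot 0}{8} = \left(- \frac{1}{8}\right) 0 = 0$)
$W{\left(x \right)} = 4 x$ ($W{\left(x \right)} = 3 x + x = 4 x$)
$g{\left(B \right)} = -12$ ($g{\left(B \right)} = 4 \left(-3\right) = -12$)
$g^{2}{\left(D \right)} = \left(-12\right)^{2} = 144$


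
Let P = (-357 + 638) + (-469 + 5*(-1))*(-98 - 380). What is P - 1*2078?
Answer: 224775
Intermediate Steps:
P = 226853 (P = 281 + (-469 - 5)*(-478) = 281 - 474*(-478) = 281 + 226572 = 226853)
P - 1*2078 = 226853 - 1*2078 = 226853 - 2078 = 224775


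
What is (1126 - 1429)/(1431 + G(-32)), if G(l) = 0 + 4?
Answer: -303/1435 ≈ -0.21115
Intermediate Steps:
G(l) = 4
(1126 - 1429)/(1431 + G(-32)) = (1126 - 1429)/(1431 + 4) = -303/1435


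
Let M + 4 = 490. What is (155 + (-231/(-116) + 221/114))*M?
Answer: 85118445/1102 ≈ 77240.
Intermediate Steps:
M = 486 (M = -4 + 490 = 486)
(155 + (-231/(-116) + 221/114))*M = (155 + (-231/(-116) + 221/114))*486 = (155 + (-231*(-1/116) + 221*(1/114)))*486 = (155 + (231/116 + 221/114))*486 = (155 + 25985/6612)*486 = (1050845/6612)*486 = 85118445/1102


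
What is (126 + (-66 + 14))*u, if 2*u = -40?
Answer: -1480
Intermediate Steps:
u = -20 (u = (½)*(-40) = -20)
(126 + (-66 + 14))*u = (126 + (-66 + 14))*(-20) = (126 - 52)*(-20) = 74*(-20) = -1480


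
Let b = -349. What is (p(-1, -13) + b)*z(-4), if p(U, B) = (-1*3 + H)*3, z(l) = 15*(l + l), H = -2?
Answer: 43680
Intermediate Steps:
z(l) = 30*l (z(l) = 15*(2*l) = 30*l)
p(U, B) = -15 (p(U, B) = (-1*3 - 2)*3 = (-3 - 2)*3 = -5*3 = -15)
(p(-1, -13) + b)*z(-4) = (-15 - 349)*(30*(-4)) = -364*(-120) = 43680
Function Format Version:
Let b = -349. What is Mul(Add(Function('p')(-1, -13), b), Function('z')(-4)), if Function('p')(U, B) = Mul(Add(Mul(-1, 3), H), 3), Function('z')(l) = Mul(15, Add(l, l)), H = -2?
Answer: 43680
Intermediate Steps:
Function('z')(l) = Mul(30, l) (Function('z')(l) = Mul(15, Mul(2, l)) = Mul(30, l))
Function('p')(U, B) = -15 (Function('p')(U, B) = Mul(Add(Mul(-1, 3), -2), 3) = Mul(Add(-3, -2), 3) = Mul(-5, 3) = -15)
Mul(Add(Function('p')(-1, -13), b), Function('z')(-4)) = Mul(Add(-15, -349), Mul(30, -4)) = Mul(-364, -120) = 43680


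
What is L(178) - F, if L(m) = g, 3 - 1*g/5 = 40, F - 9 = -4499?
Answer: 4305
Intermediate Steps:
F = -4490 (F = 9 - 4499 = -4490)
g = -185 (g = 15 - 5*40 = 15 - 200 = -185)
L(m) = -185
L(178) - F = -185 - 1*(-4490) = -185 + 4490 = 4305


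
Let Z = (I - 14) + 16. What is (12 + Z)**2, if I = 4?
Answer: 324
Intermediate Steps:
Z = 6 (Z = (4 - 14) + 16 = -10 + 16 = 6)
(12 + Z)**2 = (12 + 6)**2 = 18**2 = 324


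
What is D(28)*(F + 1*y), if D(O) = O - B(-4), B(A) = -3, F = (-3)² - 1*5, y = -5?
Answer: -31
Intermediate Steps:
F = 4 (F = 9 - 5 = 4)
D(O) = 3 + O (D(O) = O - 1*(-3) = O + 3 = 3 + O)
D(28)*(F + 1*y) = (3 + 28)*(4 + 1*(-5)) = 31*(4 - 5) = 31*(-1) = -31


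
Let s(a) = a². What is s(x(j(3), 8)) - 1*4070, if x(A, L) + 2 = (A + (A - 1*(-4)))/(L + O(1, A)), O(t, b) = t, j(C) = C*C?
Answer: -329654/81 ≈ -4069.8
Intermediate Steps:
j(C) = C²
x(A, L) = -2 + (4 + 2*A)/(1 + L) (x(A, L) = -2 + (A + (A - 1*(-4)))/(L + 1) = -2 + (A + (A + 4))/(1 + L) = -2 + (A + (4 + A))/(1 + L) = -2 + (4 + 2*A)/(1 + L))
s(x(j(3), 8)) - 1*4070 = (2*(1 + 3² - 1*8)/(1 + 8))² - 1*4070 = (2*(1 + 9 - 8)/9)² - 4070 = (2*(⅑)*2)² - 4070 = (4/9)² - 4070 = 16/81 - 4070 = -329654/81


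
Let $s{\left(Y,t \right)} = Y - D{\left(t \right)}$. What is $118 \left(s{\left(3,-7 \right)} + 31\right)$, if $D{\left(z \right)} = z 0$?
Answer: $4012$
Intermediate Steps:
$D{\left(z \right)} = 0$
$s{\left(Y,t \right)} = Y$ ($s{\left(Y,t \right)} = Y - 0 = Y + 0 = Y$)
$118 \left(s{\left(3,-7 \right)} + 31\right) = 118 \left(3 + 31\right) = 118 \cdot 34 = 4012$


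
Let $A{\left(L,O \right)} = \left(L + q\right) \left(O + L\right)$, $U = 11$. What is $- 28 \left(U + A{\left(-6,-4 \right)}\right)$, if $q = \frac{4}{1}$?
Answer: $-868$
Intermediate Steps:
$q = 4$ ($q = 4 \cdot 1 = 4$)
$A{\left(L,O \right)} = \left(4 + L\right) \left(L + O\right)$ ($A{\left(L,O \right)} = \left(L + 4\right) \left(O + L\right) = \left(4 + L\right) \left(L + O\right)$)
$- 28 \left(U + A{\left(-6,-4 \right)}\right) = - 28 \left(11 + \left(\left(-6\right)^{2} + 4 \left(-6\right) + 4 \left(-4\right) - -24\right)\right) = - 28 \left(11 + \left(36 - 24 - 16 + 24\right)\right) = - 28 \left(11 + 20\right) = \left(-28\right) 31 = -868$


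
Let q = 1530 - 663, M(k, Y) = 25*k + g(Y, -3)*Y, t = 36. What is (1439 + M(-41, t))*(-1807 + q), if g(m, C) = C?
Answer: -287640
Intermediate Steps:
M(k, Y) = -3*Y + 25*k (M(k, Y) = 25*k - 3*Y = -3*Y + 25*k)
q = 867
(1439 + M(-41, t))*(-1807 + q) = (1439 + (-3*36 + 25*(-41)))*(-1807 + 867) = (1439 + (-108 - 1025))*(-940) = (1439 - 1133)*(-940) = 306*(-940) = -287640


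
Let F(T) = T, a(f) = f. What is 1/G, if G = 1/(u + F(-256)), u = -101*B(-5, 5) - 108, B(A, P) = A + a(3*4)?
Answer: -1071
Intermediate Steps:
B(A, P) = 12 + A (B(A, P) = A + 3*4 = A + 12 = 12 + A)
u = -815 (u = -101*(12 - 5) - 108 = -101*7 - 108 = -707 - 108 = -815)
G = -1/1071 (G = 1/(-815 - 256) = 1/(-1071) = -1/1071 ≈ -0.00093371)
1/G = 1/(-1/1071) = -1071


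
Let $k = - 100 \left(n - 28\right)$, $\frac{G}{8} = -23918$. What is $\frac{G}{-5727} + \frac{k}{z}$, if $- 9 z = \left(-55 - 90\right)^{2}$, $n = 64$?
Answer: $\frac{168342496}{4816407} \approx 34.952$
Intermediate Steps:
$G = -191344$ ($G = 8 \left(-23918\right) = -191344$)
$z = - \frac{21025}{9}$ ($z = - \frac{\left(-55 - 90\right)^{2}}{9} = - \frac{\left(-145\right)^{2}}{9} = \left(- \frac{1}{9}\right) 21025 = - \frac{21025}{9} \approx -2336.1$)
$k = -3600$ ($k = - 100 \left(64 - 28\right) = \left(-100\right) 36 = -3600$)
$\frac{G}{-5727} + \frac{k}{z} = - \frac{191344}{-5727} - \frac{3600}{- \frac{21025}{9}} = \left(-191344\right) \left(- \frac{1}{5727}\right) - - \frac{1296}{841} = \frac{191344}{5727} + \frac{1296}{841} = \frac{168342496}{4816407}$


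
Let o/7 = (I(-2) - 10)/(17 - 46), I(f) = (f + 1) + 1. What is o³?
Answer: 343000/24389 ≈ 14.064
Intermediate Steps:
I(f) = 2 + f (I(f) = (1 + f) + 1 = 2 + f)
o = 70/29 (o = 7*(((2 - 2) - 10)/(17 - 46)) = 7*((0 - 10)/(-29)) = 7*(-10*(-1/29)) = 7*(10/29) = 70/29 ≈ 2.4138)
o³ = (70/29)³ = 343000/24389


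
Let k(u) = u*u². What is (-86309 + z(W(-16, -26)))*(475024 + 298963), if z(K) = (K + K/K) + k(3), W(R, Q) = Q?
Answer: -66800496009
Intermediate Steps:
k(u) = u³
z(K) = 28 + K (z(K) = (K + K/K) + 3³ = (K + 1) + 27 = (1 + K) + 27 = 28 + K)
(-86309 + z(W(-16, -26)))*(475024 + 298963) = (-86309 + (28 - 26))*(475024 + 298963) = (-86309 + 2)*773987 = -86307*773987 = -66800496009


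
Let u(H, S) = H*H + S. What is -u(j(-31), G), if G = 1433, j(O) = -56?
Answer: -4569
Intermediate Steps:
u(H, S) = S + H² (u(H, S) = H² + S = S + H²)
-u(j(-31), G) = -(1433 + (-56)²) = -(1433 + 3136) = -1*4569 = -4569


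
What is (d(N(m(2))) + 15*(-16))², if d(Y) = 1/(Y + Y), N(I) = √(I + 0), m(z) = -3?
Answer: (1440 + I*√3)²/36 ≈ 57600.0 + 138.56*I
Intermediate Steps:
N(I) = √I
d(Y) = 1/(2*Y)
(d(N(m(2))) + 15*(-16))² = (1/(2*(√(-3))) + 15*(-16))² = (1/(2*((I*√3))) - 240)² = ((-I*√3/3)/2 - 240)² = (-I*√3/6 - 240)² = (-240 - I*√3/6)²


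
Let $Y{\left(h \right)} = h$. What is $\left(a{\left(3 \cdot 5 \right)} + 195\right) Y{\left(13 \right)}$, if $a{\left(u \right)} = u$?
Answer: $2730$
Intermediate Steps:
$\left(a{\left(3 \cdot 5 \right)} + 195\right) Y{\left(13 \right)} = \left(3 \cdot 5 + 195\right) 13 = \left(15 + 195\right) 13 = 210 \cdot 13 = 2730$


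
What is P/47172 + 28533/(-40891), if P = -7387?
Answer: -1648020493/1928910252 ≈ -0.85438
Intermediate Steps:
P/47172 + 28533/(-40891) = -7387/47172 + 28533/(-40891) = -7387*1/47172 + 28533*(-1/40891) = -7387/47172 - 28533/40891 = -1648020493/1928910252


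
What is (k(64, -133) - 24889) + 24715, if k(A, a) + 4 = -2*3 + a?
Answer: -317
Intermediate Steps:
k(A, a) = -10 + a (k(A, a) = -4 + (-2*3 + a) = -4 + (-6 + a) = -10 + a)
(k(64, -133) - 24889) + 24715 = ((-10 - 133) - 24889) + 24715 = (-143 - 24889) + 24715 = -25032 + 24715 = -317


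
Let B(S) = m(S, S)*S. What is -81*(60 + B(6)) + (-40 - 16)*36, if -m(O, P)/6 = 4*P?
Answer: 63108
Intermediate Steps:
m(O, P) = -24*P
B(S) = -24*S² (B(S) = (-24*S)*S = -24*S²)
-81*(60 + B(6)) + (-40 - 16)*36 = -81*(60 - 24*6²) + (-40 - 16)*36 = -81*(60 - 24*36) - 56*36 = -81*(60 - 864) - 2016 = -81*(-804) - 2016 = 65124 - 2016 = 63108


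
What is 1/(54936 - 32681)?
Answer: 1/22255 ≈ 4.4934e-5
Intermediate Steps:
1/(54936 - 32681) = 1/22255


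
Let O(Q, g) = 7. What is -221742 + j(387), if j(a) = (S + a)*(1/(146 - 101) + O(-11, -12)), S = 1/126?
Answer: -620934016/2835 ≈ -2.1902e+5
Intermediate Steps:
S = 1/126 ≈ 0.0079365
j(a) = 158/2835 + 316*a/45 (j(a) = (1/126 + a)*(1/(146 - 101) + 7) = (1/126 + a)*(1/45 + 7) = (1/126 + a)*(316/45) = 158/2835 + 316*a/45)
-221742 + j(387) = -221742 + (158/2835 + (316/45)*387) = -221742 + (158/2835 + 13588/5) = -221742 + 7704554/2835 = -620934016/2835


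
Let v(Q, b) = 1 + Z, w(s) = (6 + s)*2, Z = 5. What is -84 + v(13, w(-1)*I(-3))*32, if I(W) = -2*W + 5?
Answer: 108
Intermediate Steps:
w(s) = 12 + 2*s
I(W) = 5 - 2*W
v(Q, b) = 6 (v(Q, b) = 1 + 5 = 6)
-84 + v(13, w(-1)*I(-3))*32 = -84 + 6*32 = -84 + 192 = 108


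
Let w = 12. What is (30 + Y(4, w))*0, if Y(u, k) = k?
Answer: 0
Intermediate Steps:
(30 + Y(4, w))*0 = (30 + 12)*0 = 42*0 = 0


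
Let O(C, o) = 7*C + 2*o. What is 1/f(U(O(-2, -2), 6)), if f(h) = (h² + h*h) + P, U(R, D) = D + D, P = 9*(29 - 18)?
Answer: 1/387 ≈ 0.0025840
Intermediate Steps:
P = 99 (P = 9*11 = 99)
O(C, o) = 2*o + 7*C
U(R, D) = 2*D
f(h) = 99 + 2*h² (f(h) = (h² + h*h) + 99 = (h² + h²) + 99 = 2*h² + 99 = 99 + 2*h²)
1/f(U(O(-2, -2), 6)) = 1/(99 + 2*(2*6)²) = 1/(99 + 2*12²) = 1/(99 + 2*144) = 1/(99 + 288) = 1/387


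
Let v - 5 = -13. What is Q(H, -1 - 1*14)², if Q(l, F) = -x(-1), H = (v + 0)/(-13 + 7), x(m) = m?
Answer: 1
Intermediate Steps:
v = -8 (v = 5 - 13 = -8)
H = 4/3 (H = (-8 + 0)/(-13 + 7) = -8/(-6) = -8*(-⅙) = 4/3 ≈ 1.3333)
Q(l, F) = 1 (Q(l, F) = -1*(-1) = 1)
Q(H, -1 - 1*14)² = 1² = 1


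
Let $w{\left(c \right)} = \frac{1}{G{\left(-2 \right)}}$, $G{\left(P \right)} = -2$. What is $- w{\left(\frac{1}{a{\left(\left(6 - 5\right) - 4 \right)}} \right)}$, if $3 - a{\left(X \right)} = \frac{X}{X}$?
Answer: $\frac{1}{2} \approx 0.5$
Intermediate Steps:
$a{\left(X \right)} = 2$ ($a{\left(X \right)} = 3 - \frac{X}{X} = 3 - 1 = 2$)
$w{\left(c \right)} = - \frac{1}{2}$ ($w{\left(c \right)} = \frac{1}{-2} = - \frac{1}{2}$)
$- w{\left(\frac{1}{a{\left(\left(6 - 5\right) - 4 \right)}} \right)} = \left(-1\right) \left(- \frac{1}{2}\right) = \frac{1}{2}$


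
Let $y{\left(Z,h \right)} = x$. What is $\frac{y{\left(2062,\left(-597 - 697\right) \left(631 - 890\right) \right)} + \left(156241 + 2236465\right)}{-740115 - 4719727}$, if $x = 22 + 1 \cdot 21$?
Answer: $- \frac{2392749}{5459842} \approx -0.43825$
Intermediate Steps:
$x = 43$ ($x = 22 + 21 = 43$)
$y{\left(Z,h \right)} = 43$
$\frac{y{\left(2062,\left(-597 - 697\right) \left(631 - 890\right) \right)} + \left(156241 + 2236465\right)}{-740115 - 4719727} = \frac{43 + \left(156241 + 2236465\right)}{-740115 - 4719727} = \frac{43 + 2392706}{-5459842} = 2392749 \left(- \frac{1}{5459842}\right) = - \frac{2392749}{5459842}$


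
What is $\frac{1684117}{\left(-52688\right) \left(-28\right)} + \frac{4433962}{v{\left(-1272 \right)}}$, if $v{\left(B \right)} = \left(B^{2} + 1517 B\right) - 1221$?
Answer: $- \frac{6014369987231}{461552570304} \approx -13.031$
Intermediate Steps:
$v{\left(B \right)} = -1221 + B^{2} + 1517 B$
$\frac{1684117}{\left(-52688\right) \left(-28\right)} + \frac{4433962}{v{\left(-1272 \right)}} = \frac{1684117}{\left(-52688\right) \left(-28\right)} + \frac{4433962}{-1221 + \left(-1272\right)^{2} + 1517 \left(-1272\right)} = \frac{1684117}{1475264} + \frac{4433962}{-1221 + 1617984 - 1929624} = 1684117 \cdot \frac{1}{1475264} + \frac{4433962}{-312861} = \frac{1684117}{1475264} + 4433962 \left(- \frac{1}{312861}\right) = \frac{1684117}{1475264} - \frac{4433962}{312861} = - \frac{6014369987231}{461552570304}$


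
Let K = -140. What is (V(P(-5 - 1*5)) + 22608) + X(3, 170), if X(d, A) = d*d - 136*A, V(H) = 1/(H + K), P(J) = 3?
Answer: -68912/137 ≈ -503.01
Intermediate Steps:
V(H) = 1/(-140 + H) (V(H) = 1/(H - 140) = 1/(-140 + H))
X(d, A) = d² - 136*A
(V(P(-5 - 1*5)) + 22608) + X(3, 170) = (1/(-140 + 3) + 22608) + (3² - 136*170) = (1/(-137) + 22608) + (9 - 23120) = (-1/137 + 22608) - 23111 = 3097295/137 - 23111 = -68912/137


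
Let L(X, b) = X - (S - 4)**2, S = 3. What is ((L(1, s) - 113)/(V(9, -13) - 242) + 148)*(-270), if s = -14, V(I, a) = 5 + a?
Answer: -1002051/25 ≈ -40082.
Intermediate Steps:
L(X, b) = -1 + X (L(X, b) = X - (3 - 4)**2 = X - 1*(-1)**2 = X - 1*1 = X - 1 = -1 + X)
((L(1, s) - 113)/(V(9, -13) - 242) + 148)*(-270) = (((-1 + 1) - 113)/((5 - 13) - 242) + 148)*(-270) = ((0 - 113)/(-8 - 242) + 148)*(-270) = (-113/(-250) + 148)*(-270) = (-113*(-1/250) + 148)*(-270) = (113/250 + 148)*(-270) = (37113/250)*(-270) = -1002051/25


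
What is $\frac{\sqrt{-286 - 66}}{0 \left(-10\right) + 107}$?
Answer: $\frac{4 i \sqrt{22}}{107} \approx 0.17534 i$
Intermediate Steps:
$\frac{\sqrt{-286 - 66}}{0 \left(-10\right) + 107} = \frac{\sqrt{-352}}{0 + 107} = \frac{4 i \sqrt{22}}{107}$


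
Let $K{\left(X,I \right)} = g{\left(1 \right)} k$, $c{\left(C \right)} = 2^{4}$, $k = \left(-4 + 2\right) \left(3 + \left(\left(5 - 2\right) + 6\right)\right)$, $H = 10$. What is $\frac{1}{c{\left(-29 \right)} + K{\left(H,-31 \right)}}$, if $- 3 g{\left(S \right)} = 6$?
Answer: $\frac{1}{64} \approx 0.015625$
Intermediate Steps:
$g{\left(S \right)} = -2$ ($g{\left(S \right)} = \left(- \frac{1}{3}\right) 6 = -2$)
$k = -24$ ($k = - 2 \left(3 + \left(3 + 6\right)\right) = - 2 \left(3 + 9\right) = \left(-2\right) 12 = -24$)
$c{\left(C \right)} = 16$
$K{\left(X,I \right)} = 48$ ($K{\left(X,I \right)} = \left(-2\right) \left(-24\right) = 48$)
$\frac{1}{c{\left(-29 \right)} + K{\left(H,-31 \right)}} = \frac{1}{16 + 48} = \frac{1}{64}$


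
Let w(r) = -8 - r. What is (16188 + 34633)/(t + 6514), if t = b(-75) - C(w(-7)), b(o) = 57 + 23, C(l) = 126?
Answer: 50821/6468 ≈ 7.8573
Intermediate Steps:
b(o) = 80
t = -46 (t = 80 - 1*126 = 80 - 126 = -46)
(16188 + 34633)/(t + 6514) = (16188 + 34633)/(-46 + 6514) = 50821/6468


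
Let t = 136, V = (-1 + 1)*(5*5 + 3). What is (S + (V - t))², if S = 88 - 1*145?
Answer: 37249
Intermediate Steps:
V = 0 (V = 0*(25 + 3) = 0*28 = 0)
S = -57 (S = 88 - 145 = -57)
(S + (V - t))² = (-57 + (0 - 1*136))² = (-57 + (0 - 136))² = (-57 - 136)² = (-193)² = 37249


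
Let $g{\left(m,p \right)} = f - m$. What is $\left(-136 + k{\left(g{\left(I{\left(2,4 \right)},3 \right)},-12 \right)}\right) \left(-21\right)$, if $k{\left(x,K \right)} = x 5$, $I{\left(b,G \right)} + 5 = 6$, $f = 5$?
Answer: $2436$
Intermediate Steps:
$I{\left(b,G \right)} = 1$ ($I{\left(b,G \right)} = -5 + 6 = 1$)
$g{\left(m,p \right)} = 5 - m$
$k{\left(x,K \right)} = 5 x$
$\left(-136 + k{\left(g{\left(I{\left(2,4 \right)},3 \right)},-12 \right)}\right) \left(-21\right) = \left(-136 + 5 \left(5 - 1\right)\right) \left(-21\right) = \left(-136 + 5 \cdot 4\right) \left(-21\right) = \left(-136 + 20\right) \left(-21\right) = \left(-116\right) \left(-21\right) = 2436$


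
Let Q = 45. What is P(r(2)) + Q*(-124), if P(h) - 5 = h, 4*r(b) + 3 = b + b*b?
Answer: -22297/4 ≈ -5574.3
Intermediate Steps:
r(b) = -¾ + b/4 + b²/4 (r(b) = -¾ + (b + b*b)/4 = -¾ + (b + b²)/4 = -¾ + (b/4 + b²/4) = -¾ + b/4 + b²/4)
P(h) = 5 + h
P(r(2)) + Q*(-124) = (5 + (-¾ + (¼)*2 + (¼)*2²)) + 45*(-124) = (5 + (-¾ + ½ + (¼)*4)) - 5580 = (5 + (-¾ + ½ + 1)) - 5580 = (5 + ¾) - 5580 = 23/4 - 5580 = -22297/4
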